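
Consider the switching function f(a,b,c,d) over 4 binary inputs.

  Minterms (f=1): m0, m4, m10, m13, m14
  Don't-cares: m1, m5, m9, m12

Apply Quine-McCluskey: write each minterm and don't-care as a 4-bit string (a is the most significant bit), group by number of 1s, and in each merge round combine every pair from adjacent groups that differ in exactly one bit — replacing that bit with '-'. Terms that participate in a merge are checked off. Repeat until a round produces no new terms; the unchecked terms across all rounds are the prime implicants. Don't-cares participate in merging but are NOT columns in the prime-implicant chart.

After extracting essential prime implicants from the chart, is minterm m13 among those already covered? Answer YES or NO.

NO

size-2^0 implicants → 0000(✓)  0001(✓)  0100(✓)  0101(✓)  1001(✓)  1010(✓)  1100(✓)  1101(✓)  1110(✓)
size-2^1 implicants → -001(✓)  -100(✓)  -101(✓)  0-00(✓)  0-01(✓)  000-(✓)  010-(✓)  1-01(✓)  1-10  11-0  110-(✓)
size-2^2 implicants → --01  -10-  0-0-
Unchecked terms (primes): --01, -10-, 0-0-, 1-10, 11-0
Minterm coverage:
  m0 ⊆ 0-0- [E]
  m4 ⊆ -10-,0-0-
  m10 ⊆ 1-10 [E]
  m13 ⊆ --01,-10-
  m14 ⊆ 1-10,11-0
E = {0-0-, 1-10}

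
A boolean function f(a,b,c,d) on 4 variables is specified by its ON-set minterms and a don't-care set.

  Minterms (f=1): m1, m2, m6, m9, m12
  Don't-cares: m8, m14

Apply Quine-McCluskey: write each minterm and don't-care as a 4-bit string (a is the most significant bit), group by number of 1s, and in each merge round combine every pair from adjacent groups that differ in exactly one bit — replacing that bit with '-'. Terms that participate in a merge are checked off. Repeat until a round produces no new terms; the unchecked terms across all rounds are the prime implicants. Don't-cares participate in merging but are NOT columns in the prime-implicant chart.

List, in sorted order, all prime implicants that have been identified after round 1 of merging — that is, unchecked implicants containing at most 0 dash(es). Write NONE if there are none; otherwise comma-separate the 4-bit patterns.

NONE

Round 0: 0001✓ 0010✓ 0110✓ 1000✓ 1001✓ 1100✓ 1110✓
Round 1: -001 -110 0-10 1-00 100- 11-0
PIs = {-001, -110, 0-10, 1-00, 100-, 11-0}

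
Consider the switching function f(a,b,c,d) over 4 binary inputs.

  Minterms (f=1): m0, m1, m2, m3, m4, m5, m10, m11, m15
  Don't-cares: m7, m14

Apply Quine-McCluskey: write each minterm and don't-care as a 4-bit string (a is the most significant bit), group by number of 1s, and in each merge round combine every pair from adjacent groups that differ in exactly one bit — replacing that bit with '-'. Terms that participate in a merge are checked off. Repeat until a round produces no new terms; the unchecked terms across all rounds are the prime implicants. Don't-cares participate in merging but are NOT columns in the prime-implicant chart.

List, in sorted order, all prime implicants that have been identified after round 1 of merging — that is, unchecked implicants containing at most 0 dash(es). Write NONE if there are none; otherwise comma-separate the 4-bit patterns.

Round 0: 0000✓ 0001✓ 0010✓ 0011✓ 0100✓ 0101✓ 0111✓ 1010✓ 1011✓ 1110✓ 1111✓
Round 1: -010✓ -011✓ -111✓ 0-00✓ 0-01✓ 0-11✓ 00-0✓ 00-1✓ 000-✓ 001-✓ 01-1✓ 010-✓ 1-10✓ 1-11✓ 101-✓ 111-✓
Round 2: --11 -01- 0--1 0-0- 00-- 1-1-
PIs = {--11, -01-, 0--1, 0-0-, 00--, 1-1-}

NONE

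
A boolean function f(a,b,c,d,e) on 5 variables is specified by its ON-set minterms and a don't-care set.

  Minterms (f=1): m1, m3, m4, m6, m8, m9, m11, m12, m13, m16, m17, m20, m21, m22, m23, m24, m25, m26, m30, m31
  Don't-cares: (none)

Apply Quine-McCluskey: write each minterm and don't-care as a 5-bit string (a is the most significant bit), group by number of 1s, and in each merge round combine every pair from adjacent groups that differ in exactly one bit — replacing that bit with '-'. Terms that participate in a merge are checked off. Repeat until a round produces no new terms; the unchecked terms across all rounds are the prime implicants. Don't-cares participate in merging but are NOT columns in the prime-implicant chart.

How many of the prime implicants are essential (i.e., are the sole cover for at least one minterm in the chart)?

[col 0] 00001*, 00011*, 00100*, 00110*, 01000*, 01001*, 01011*, 01100*, 01101*, 10000*, 10001*, 10100*, 10101*, 10110*, 10111*, 11000*, 11001*, 11010*, 11110*, 11111*
[col 1] -0001*, -0100*, -0110*, -1000*, -1001*, 0-001*, 0-011*, 0-100, 000-1*, 001-0*, 01-00*, 01-01*, 010-1*, 0100-*, 0110-*, 1-000*, 1-001*, 1-110*, 1-111*, 10-00*, 10-01*, 1000-*, 101-0*, 101-1*, 1010-*, 1011-*, 11-10, 110-0, 1100-*, 1111-*
[col 2] --001, -01-0, -100-, 0-0-1, 01-0-, 1-00-, 1-11-, 10-0-, 101--
Prime implicants: --001, -01-0, -100-, 0-0-1, 0-100, 01-0-, 1-00-, 1-11-, 10-0-, 101--, 11-10, 110-0
PI chart (minterm → PIs covering it):
  1 | --001,0-0-1
  3 | 0-0-1  (sole → essential)
  4 | -01-0,0-100
  6 | -01-0  (sole → essential)
  8 | -100-,01-0-
  9 | --001,-100-,0-0-1,01-0-
  11 | 0-0-1  (sole → essential)
  12 | 0-100,01-0-
  13 | 01-0-  (sole → essential)
  16 | 1-00-,10-0-
  17 | --001,1-00-,10-0-
  20 | -01-0,10-0-,101--
  21 | 10-0-,101--
  22 | -01-0,1-11-,101--
  23 | 1-11-,101--
  24 | -100-,1-00-,110-0
  25 | --001,-100-,1-00-
  26 | 11-10,110-0
  30 | 1-11-,11-10
  31 | 1-11-  (sole → essential)
Essential prime implicants: -01-0, 0-0-1, 01-0-, 1-11-

4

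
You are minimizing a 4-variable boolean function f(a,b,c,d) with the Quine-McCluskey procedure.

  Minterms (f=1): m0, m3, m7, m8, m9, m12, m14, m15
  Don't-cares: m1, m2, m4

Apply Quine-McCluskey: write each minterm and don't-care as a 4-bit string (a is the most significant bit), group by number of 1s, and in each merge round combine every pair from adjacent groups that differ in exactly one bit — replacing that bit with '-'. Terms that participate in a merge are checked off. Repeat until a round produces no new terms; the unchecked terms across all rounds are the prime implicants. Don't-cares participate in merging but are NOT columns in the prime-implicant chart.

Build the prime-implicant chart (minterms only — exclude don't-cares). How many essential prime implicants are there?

1

size-2^0 implicants → 0000(✓)  0001(✓)  0010(✓)  0011(✓)  0100(✓)  0111(✓)  1000(✓)  1001(✓)  1100(✓)  1110(✓)  1111(✓)
size-2^1 implicants → -000(✓)  -001(✓)  -100(✓)  -111  0-00(✓)  0-11  00-0(✓)  00-1(✓)  000-(✓)  001-(✓)  1-00(✓)  100-(✓)  11-0  111-
size-2^2 implicants → --00  -00-  00--
Unchecked terms (primes): --00, -00-, -111, 0-11, 00--, 11-0, 111-
Minterm coverage:
  m0 ⊆ --00,-00-,00--
  m3 ⊆ 0-11,00--
  m7 ⊆ -111,0-11
  m8 ⊆ --00,-00-
  m9 ⊆ -00- [E]
  m12 ⊆ --00,11-0
  m14 ⊆ 11-0,111-
  m15 ⊆ -111,111-
E = {-00-}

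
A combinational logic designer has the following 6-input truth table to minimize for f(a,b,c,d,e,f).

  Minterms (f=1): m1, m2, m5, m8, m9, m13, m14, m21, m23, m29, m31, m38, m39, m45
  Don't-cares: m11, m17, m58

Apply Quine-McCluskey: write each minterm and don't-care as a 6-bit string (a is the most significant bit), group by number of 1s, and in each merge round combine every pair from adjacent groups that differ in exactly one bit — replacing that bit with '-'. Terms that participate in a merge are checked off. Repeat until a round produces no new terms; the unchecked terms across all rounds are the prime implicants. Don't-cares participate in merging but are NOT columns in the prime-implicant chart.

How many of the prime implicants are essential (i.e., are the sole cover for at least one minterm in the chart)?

Round 0: 000001✓ 000010 000101✓ 001000✓ 001001✓ 001011✓ 001101✓ 001110 010001✓ 010101✓ 010111✓ 011101✓ 011111✓ 100110✓ 100111✓ 101101✓ 111010
Round 1: -01101 0-0001✓ 0-0101✓ 0-1101✓ 00-001✓ 00-101✓ 000-01✓ 001-01✓ 0010-1 00100- 01-101✓ 01-111✓ 010-01✓ 0101-1✓ 0111-1✓ 10011-
Round 2: 0--101 0-0-01 00--01 01-1-1
PIs = {-01101, 0--101, 0-0-01, 00--01, 000010, 0010-1, 00100-, 001110, 01-1-1, 10011-, 111010}
Coverage chart:
  m1: 0-0-01,00--01
  m2: 000010 ←essential
  m5: 0--101,0-0-01,00--01
  m8: 00100- ←essential
  m9: 00--01,0010-1,00100-
  m13: -01101,0--101,00--01
  m14: 001110 ←essential
  m21: 0--101,0-0-01,01-1-1
  m23: 01-1-1 ←essential
  m29: 0--101,01-1-1
  m31: 01-1-1 ←essential
  m38: 10011- ←essential
  m39: 10011- ←essential
  m45: -01101 ←essential
Essential: -01101, 000010, 00100-, 001110, 01-1-1, 10011-

6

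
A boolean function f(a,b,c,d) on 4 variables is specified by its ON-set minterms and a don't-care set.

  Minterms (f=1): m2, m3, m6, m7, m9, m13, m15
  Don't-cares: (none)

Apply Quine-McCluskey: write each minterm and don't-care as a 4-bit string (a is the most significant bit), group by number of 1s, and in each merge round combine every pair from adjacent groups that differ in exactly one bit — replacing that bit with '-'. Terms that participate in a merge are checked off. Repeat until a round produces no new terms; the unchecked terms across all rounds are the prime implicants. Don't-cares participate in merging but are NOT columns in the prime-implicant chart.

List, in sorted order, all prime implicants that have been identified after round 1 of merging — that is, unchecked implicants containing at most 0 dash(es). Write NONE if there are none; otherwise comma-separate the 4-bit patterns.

Round 0: 0010✓ 0011✓ 0110✓ 0111✓ 1001✓ 1101✓ 1111✓
Round 1: -111 0-10✓ 0-11✓ 001-✓ 011-✓ 1-01 11-1
Round 2: 0-1-
PIs = {-111, 0-1-, 1-01, 11-1}

NONE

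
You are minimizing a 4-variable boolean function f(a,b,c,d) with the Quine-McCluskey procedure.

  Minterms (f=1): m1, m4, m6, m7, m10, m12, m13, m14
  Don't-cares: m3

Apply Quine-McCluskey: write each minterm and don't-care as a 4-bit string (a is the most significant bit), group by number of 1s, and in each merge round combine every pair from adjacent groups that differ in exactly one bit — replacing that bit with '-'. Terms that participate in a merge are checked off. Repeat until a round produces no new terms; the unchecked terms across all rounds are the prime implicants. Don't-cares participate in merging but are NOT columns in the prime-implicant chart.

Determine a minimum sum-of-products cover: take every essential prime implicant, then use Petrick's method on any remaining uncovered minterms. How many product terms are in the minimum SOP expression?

size-2^0 implicants → 0001(✓)  0011(✓)  0100(✓)  0110(✓)  0111(✓)  1010(✓)  1100(✓)  1101(✓)  1110(✓)
size-2^1 implicants → -100(✓)  -110(✓)  0-11  00-1  01-0(✓)  011-  1-10  11-0(✓)  110-
size-2^2 implicants → -1-0
Unchecked terms (primes): -1-0, 0-11, 00-1, 011-, 1-10, 110-
Minterm coverage:
  m1 ⊆ 00-1 [E]
  m4 ⊆ -1-0 [E]
  m6 ⊆ -1-0,011-
  m7 ⊆ 0-11,011-
  m10 ⊆ 1-10 [E]
  m12 ⊆ -1-0,110-
  m13 ⊆ 110- [E]
  m14 ⊆ -1-0,1-10
E = {-1-0, 00-1, 1-10, 110-}
Petrick residual → 0-11
Cover = bd' + a'cd + a'b'd + acd' + abc'  |cover|=5

5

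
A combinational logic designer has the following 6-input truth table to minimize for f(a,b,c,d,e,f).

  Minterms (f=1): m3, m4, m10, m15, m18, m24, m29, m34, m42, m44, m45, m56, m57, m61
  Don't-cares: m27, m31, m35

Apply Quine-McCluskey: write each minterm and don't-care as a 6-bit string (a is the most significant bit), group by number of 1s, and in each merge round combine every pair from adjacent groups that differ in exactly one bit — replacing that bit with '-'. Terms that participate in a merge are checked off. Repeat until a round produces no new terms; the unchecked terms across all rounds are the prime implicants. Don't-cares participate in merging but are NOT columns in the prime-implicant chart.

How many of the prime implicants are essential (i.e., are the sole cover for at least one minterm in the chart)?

size-2^0 implicants → 000011(✓)  000100  001010(✓)  001111(✓)  010010  011000(✓)  011011(✓)  011101(✓)  011111(✓)  100010(✓)  100011(✓)  101010(✓)  101100(✓)  101101(✓)  111000(✓)  111001(✓)  111101(✓)
size-2^1 implicants → -00011  -01010  -11000  -11101  0-1111  011-11  0111-1  1-1101  10-010  10001-  10110-  111-01  11100-
Unchecked terms (primes): -00011, -01010, -11000, -11101, 0-1111, 000100, 010010, 011-11, 0111-1, 1-1101, 10-010, 10001-, 10110-, 111-01, 11100-
Minterm coverage:
  m3 ⊆ -00011 [E]
  m4 ⊆ 000100 [E]
  m10 ⊆ -01010 [E]
  m15 ⊆ 0-1111 [E]
  m18 ⊆ 010010 [E]
  m24 ⊆ -11000 [E]
  m29 ⊆ -11101,0111-1
  m34 ⊆ 10-010,10001-
  m42 ⊆ -01010,10-010
  m44 ⊆ 10110- [E]
  m45 ⊆ 1-1101,10110-
  m56 ⊆ -11000,11100-
  m57 ⊆ 111-01,11100-
  m61 ⊆ -11101,1-1101,111-01
E = {-00011, -01010, -11000, 0-1111, 000100, 010010, 10110-}

7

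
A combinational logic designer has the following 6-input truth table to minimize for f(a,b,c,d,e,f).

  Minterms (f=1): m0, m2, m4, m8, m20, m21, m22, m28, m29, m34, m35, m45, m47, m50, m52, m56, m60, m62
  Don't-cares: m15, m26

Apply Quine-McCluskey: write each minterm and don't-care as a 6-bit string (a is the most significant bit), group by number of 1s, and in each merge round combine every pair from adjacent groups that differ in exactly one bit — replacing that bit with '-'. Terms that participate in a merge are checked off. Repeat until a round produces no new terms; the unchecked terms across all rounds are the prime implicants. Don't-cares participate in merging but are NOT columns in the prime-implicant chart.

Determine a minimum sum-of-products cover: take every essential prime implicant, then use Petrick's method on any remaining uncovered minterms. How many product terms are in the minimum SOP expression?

11

size-2^0 implicants → 000000(✓)  000010(✓)  000100(✓)  001000(✓)  001111(✓)  010100(✓)  010101(✓)  010110(✓)  011010  011100(✓)  011101(✓)  100010(✓)  100011(✓)  101101(✓)  101111(✓)  110010(✓)  110100(✓)  111000(✓)  111100(✓)  111110(✓)
size-2^1 implicants → -00010  -01111  -10100(✓)  -11100(✓)  0-0100  00-000  000-00  0000-0  01-100(✓)  01-101(✓)  0101-0  01010-(✓)  01110-(✓)  1-0010  10001-  1011-1  11-100(✓)  111-00  1111-0
size-2^2 implicants → -1-100  01-10-
Unchecked terms (primes): -00010, -01111, -1-100, 0-0100, 00-000, 000-00, 0000-0, 01-10-, 0101-0, 011010, 1-0010, 10001-, 1011-1, 111-00, 1111-0
Minterm coverage:
  m0 ⊆ 00-000,000-00,0000-0
  m2 ⊆ -00010,0000-0
  m4 ⊆ 0-0100,000-00
  m8 ⊆ 00-000 [E]
  m20 ⊆ -1-100,0-0100,01-10-,0101-0
  m21 ⊆ 01-10- [E]
  m22 ⊆ 0101-0 [E]
  m28 ⊆ -1-100,01-10-
  m29 ⊆ 01-10- [E]
  m34 ⊆ -00010,1-0010,10001-
  m35 ⊆ 10001- [E]
  m45 ⊆ 1011-1 [E]
  m47 ⊆ -01111,1011-1
  m50 ⊆ 1-0010 [E]
  m52 ⊆ -1-100 [E]
  m56 ⊆ 111-00 [E]
  m60 ⊆ -1-100,111-00,1111-0
  m62 ⊆ 1111-0 [E]
E = {-1-100, 00-000, 01-10-, 0101-0, 1-0010, 10001-, 1011-1, 111-00, 1111-0}
Petrick residual → -00010, 0-0100
Cover = b'c'd'ef' + bde'f' + a'c'de'f' + a'b'd'e'f' + a'bde' + a'bc'df' + ac'd'ef' + ab'c'd'e + ab'cdf + abce'f' + abcdf'  |cover|=11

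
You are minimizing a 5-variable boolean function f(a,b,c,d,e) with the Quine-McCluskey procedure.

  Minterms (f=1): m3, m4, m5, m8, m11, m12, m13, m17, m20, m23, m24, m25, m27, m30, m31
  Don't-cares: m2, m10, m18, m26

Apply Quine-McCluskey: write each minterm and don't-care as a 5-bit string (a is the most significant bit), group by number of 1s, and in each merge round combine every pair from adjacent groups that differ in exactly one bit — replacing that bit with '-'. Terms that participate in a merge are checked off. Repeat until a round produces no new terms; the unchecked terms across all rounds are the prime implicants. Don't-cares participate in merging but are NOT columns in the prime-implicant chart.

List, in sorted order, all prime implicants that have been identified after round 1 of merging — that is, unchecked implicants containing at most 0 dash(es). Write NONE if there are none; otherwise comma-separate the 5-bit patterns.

NONE

Round 0: 00010✓ 00011✓ 00100✓ 00101✓ 01000✓ 01010✓ 01011✓ 01100✓ 01101✓ 10001✓ 10010✓ 10100✓ 10111✓ 11000✓ 11001✓ 11010✓ 11011✓ 11110✓ 11111✓
Round 1: -0010✓ -0100 -1000✓ -1010✓ -1011✓ 0-010✓ 0-011✓ 0-100✓ 0-101✓ 0001-✓ 0010-✓ 01-00 010-0✓ 0101-✓ 0110-✓ 1-001 1-010✓ 1-111 11-10✓ 11-11✓ 110-0✓ 110-1✓ 1100-✓ 1101-✓ 1111-✓
Round 2: --010 -10-0 -101- 0-01- 0-10- 11-1- 110--
PIs = {--010, -0100, -10-0, -101-, 0-01-, 0-10-, 01-00, 1-001, 1-111, 11-1-, 110--}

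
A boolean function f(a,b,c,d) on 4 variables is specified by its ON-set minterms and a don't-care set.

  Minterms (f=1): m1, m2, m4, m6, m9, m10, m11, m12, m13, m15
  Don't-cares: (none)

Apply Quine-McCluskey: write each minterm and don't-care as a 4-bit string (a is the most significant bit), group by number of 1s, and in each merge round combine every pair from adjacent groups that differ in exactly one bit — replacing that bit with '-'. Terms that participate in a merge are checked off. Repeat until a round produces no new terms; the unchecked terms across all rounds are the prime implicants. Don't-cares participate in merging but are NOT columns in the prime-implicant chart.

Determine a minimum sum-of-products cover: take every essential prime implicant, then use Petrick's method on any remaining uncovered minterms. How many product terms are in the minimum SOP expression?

5

size-2^0 implicants → 0001(✓)  0010(✓)  0100(✓)  0110(✓)  1001(✓)  1010(✓)  1011(✓)  1100(✓)  1101(✓)  1111(✓)
size-2^1 implicants → -001  -010  -100  0-10  01-0  1-01(✓)  1-11(✓)  10-1(✓)  101-  11-1(✓)  110-
size-2^2 implicants → 1--1
Unchecked terms (primes): -001, -010, -100, 0-10, 01-0, 1--1, 101-, 110-
Minterm coverage:
  m1 ⊆ -001 [E]
  m2 ⊆ -010,0-10
  m4 ⊆ -100,01-0
  m6 ⊆ 0-10,01-0
  m9 ⊆ -001,1--1
  m10 ⊆ -010,101-
  m11 ⊆ 1--1,101-
  m12 ⊆ -100,110-
  m13 ⊆ 1--1,110-
  m15 ⊆ 1--1 [E]
E = {-001, 1--1}
Petrick residual → -010, -100, 0-10
Cover = b'c'd + b'cd' + bc'd' + a'cd' + ad  |cover|=5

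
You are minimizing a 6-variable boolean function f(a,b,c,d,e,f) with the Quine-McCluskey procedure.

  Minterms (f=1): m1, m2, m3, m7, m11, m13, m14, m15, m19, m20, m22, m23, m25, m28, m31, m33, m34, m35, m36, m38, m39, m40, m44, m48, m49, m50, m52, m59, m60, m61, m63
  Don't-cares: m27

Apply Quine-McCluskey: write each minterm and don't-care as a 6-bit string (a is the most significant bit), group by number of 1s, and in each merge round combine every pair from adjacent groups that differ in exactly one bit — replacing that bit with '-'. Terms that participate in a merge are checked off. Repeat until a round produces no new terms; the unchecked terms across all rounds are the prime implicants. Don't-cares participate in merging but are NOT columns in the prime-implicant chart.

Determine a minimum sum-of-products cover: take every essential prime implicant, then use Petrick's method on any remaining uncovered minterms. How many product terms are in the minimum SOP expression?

15

[col 0] 000001*, 000010*, 000011*, 000111*, 001011*, 001101*, 001110*, 001111*, 010011*, 010100*, 010110*, 010111*, 011001*, 011011*, 011100*, 011111*, 100001*, 100010*, 100011*, 100100*, 100110*, 100111*, 101000*, 101100*, 110000*, 110001*, 110010*, 110100*, 111011*, 111100*, 111101*, 111111*
[col 1] -00001*, -00010*, -00011*, -00111*, -10100*, -11011*, -11100*, -11111*, 0-0011*, 0-0111*, 0-1011*, 0-1111*, 00-011*, 00-111*, 000-11*, 0000-1*, 00001-*, 001-11*, 0011-1, 00111-, 01-011*, 01-100*, 01-111*, 010-11*, 0101-0, 01011-, 011-11*, 0110-1, 1-0001, 1-0010, 1-0100*, 1-1100*, 10-100*, 100-10*, 100-11*, 1000-1*, 10001-*, 1001-0, 10011-*, 101-00, 11-100*, 110-00, 1100-0, 11000-, 111-11*, 1111-1, 11110-
[col 2] -00-11, -000-1, -0001-, -1-100, -11-11, 0--011*, 0--111*, 0-0-11*, 0-1-11*, 00--11*, 01--11*, 1--100, 100-1-
[col 3] 0---11
Prime implicants: -00-11, -000-1, -0001-, -1-100, -11-11, 0---11, 0011-1, 00111-, 0101-0, 01011-, 0110-1, 1--100, 1-0001, 1-0010, 100-1-, 1001-0, 101-00, 110-00, 1100-0, 11000-, 1111-1, 11110-
PI chart (minterm → PIs covering it):
  1 | -000-1  (sole → essential)
  2 | -0001-  (sole → essential)
  3 | -00-11,-000-1,-0001-,0---11
  7 | -00-11,0---11
  11 | 0---11  (sole → essential)
  13 | 0011-1  (sole → essential)
  14 | 00111-  (sole → essential)
  15 | 0---11,0011-1,00111-
  19 | 0---11  (sole → essential)
  20 | -1-100,0101-0
  22 | 0101-0,01011-
  23 | 0---11,01011-
  25 | 0110-1  (sole → essential)
  28 | -1-100  (sole → essential)
  31 | -11-11,0---11
  33 | -000-1,1-0001
  34 | -0001-,1-0010,100-1-
  35 | -00-11,-000-1,-0001-,100-1-
  36 | 1--100,1001-0
  38 | 100-1-,1001-0
  39 | -00-11,100-1-
  40 | 101-00  (sole → essential)
  44 | 1--100,101-00
  48 | 110-00,1100-0,11000-
  49 | 1-0001,11000-
  50 | 1-0010,1100-0
  52 | -1-100,1--100,110-00
  59 | -11-11  (sole → essential)
  60 | -1-100,1--100,11110-
  61 | 1111-1,11110-
  63 | -11-11,1111-1
Essential prime implicants: -000-1, -0001-, -1-100, -11-11, 0---11, 0011-1, 00111-, 0110-1, 101-00
Petrick residual → -00-11, 0101-0, 1-0001, 1001-0, 1100-0, 1111-1
Minimum SOP uses 15 PIs: b'c'ef + b'c'd'f + b'c'd'e + bde'f' + bcef + a'ef + a'b'cdf + a'b'cde + a'bc'df' + a'bcd'f + ac'd'e'f + ab'c'df' + ab'ce'f' + abc'd'f' + abcdf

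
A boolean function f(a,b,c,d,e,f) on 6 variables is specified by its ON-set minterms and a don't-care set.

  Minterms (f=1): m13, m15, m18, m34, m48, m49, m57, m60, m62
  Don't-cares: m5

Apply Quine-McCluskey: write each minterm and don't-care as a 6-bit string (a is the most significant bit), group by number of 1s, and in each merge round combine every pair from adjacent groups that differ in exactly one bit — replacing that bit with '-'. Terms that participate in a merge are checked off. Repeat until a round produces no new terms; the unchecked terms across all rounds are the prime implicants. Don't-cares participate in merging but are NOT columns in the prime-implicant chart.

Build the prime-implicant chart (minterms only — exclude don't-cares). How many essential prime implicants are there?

6

Round 0: 000101✓ 001101✓ 001111✓ 010010 100010 110000✓ 110001✓ 111001✓ 111100✓ 111110✓
Round 1: 00-101 0011-1 11-001 11000- 1111-0
PIs = {00-101, 0011-1, 010010, 100010, 11-001, 11000-, 1111-0}
Coverage chart:
  m13: 00-101,0011-1
  m15: 0011-1 ←essential
  m18: 010010 ←essential
  m34: 100010 ←essential
  m48: 11000- ←essential
  m49: 11-001,11000-
  m57: 11-001 ←essential
  m60: 1111-0 ←essential
  m62: 1111-0 ←essential
Essential: 0011-1, 010010, 100010, 11-001, 11000-, 1111-0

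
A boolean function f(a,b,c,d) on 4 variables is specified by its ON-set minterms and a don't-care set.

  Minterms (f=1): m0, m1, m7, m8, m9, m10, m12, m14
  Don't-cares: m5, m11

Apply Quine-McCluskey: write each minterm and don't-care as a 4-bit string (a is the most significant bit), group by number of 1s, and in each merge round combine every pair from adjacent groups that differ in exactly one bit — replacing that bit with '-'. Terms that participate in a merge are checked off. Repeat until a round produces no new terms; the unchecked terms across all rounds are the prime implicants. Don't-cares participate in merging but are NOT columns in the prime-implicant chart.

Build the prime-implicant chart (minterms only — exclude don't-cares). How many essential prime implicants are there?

[col 0] 0000*, 0001*, 0101*, 0111*, 1000*, 1001*, 1010*, 1011*, 1100*, 1110*
[col 1] -000*, -001*, 0-01, 000-*, 01-1, 1-00*, 1-10*, 10-0*, 10-1*, 100-*, 101-*, 11-0*
[col 2] -00-, 1--0, 10--
Prime implicants: -00-, 0-01, 01-1, 1--0, 10--
PI chart (minterm → PIs covering it):
  0 | -00-  (sole → essential)
  1 | -00-,0-01
  7 | 01-1  (sole → essential)
  8 | -00-,1--0,10--
  9 | -00-,10--
  10 | 1--0,10--
  12 | 1--0  (sole → essential)
  14 | 1--0  (sole → essential)
Essential prime implicants: -00-, 01-1, 1--0

3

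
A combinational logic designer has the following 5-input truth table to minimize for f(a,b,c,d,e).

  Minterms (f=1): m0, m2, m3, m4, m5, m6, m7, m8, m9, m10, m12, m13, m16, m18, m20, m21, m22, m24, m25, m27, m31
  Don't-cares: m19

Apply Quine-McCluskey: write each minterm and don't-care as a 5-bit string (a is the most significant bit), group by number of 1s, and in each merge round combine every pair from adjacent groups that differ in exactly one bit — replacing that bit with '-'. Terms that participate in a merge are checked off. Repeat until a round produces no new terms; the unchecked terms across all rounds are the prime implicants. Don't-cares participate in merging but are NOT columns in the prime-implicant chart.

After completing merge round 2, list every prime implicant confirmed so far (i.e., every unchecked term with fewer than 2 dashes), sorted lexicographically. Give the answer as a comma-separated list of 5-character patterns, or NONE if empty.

1-011, 11-11, 110-1

size-2^0 implicants → 00000(✓)  00010(✓)  00011(✓)  00100(✓)  00101(✓)  00110(✓)  00111(✓)  01000(✓)  01001(✓)  01010(✓)  01100(✓)  01101(✓)  10000(✓)  10010(✓)  10011(✓)  10100(✓)  10101(✓)  10110(✓)  11000(✓)  11001(✓)  11011(✓)  11111(✓)
size-2^1 implicants → -0000(✓)  -0010(✓)  -0011(✓)  -0100(✓)  -0101(✓)  -0110(✓)  -1000(✓)  -1001(✓)  0-000(✓)  0-010(✓)  0-100(✓)  0-101(✓)  00-00(✓)  00-10(✓)  00-11(✓)  000-0(✓)  0001-(✓)  001-0(✓)  001-1(✓)  0010-(✓)  0011-(✓)  01-00(✓)  01-01(✓)  010-0(✓)  0100-(✓)  0110-(✓)  1-000(✓)  1-011  10-00(✓)  10-10(✓)  100-0(✓)  1001-(✓)  101-0(✓)  1010-(✓)  11-11  110-1  1100-(✓)
size-2^2 implicants → --000  -0-00(✓)  -0-10(✓)  -00-0(✓)  -001-  -01-0(✓)  -010-  -100-  0--00  0-0-0  0-10-  00--0(✓)  00-1-  001--  01-0-  10--0(✓)
size-2^3 implicants → -0--0
Unchecked terms (primes): --000, -0--0, -001-, -010-, -100-, 0--00, 0-0-0, 0-10-, 00-1-, 001--, 01-0-, 1-011, 11-11, 110-1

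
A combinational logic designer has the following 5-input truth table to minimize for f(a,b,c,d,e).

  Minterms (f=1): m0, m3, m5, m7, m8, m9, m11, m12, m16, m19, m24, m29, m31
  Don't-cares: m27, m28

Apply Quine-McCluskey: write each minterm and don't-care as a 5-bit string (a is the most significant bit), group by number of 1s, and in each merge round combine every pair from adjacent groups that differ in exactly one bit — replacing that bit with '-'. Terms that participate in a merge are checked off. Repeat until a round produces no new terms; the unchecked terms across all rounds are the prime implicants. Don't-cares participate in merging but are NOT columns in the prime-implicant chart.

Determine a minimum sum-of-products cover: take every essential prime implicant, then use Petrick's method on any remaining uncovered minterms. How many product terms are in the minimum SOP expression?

Round 0: 00000✓ 00011✓ 00101✓ 00111✓ 01000✓ 01001✓ 01011✓ 01100✓ 10000✓ 10011✓ 11000✓ 11011✓ 11100✓ 11101✓ 11111✓
Round 1: -0000✓ -0011✓ -1000✓ -1011✓ -1100✓ 0-000✓ 0-011✓ 00-11 001-1 01-00✓ 010-1 0100- 1-000✓ 1-011✓ 11-00✓ 11-11 111-1 1110-
Round 2: --000 --011 -1-00
PIs = {--000, --011, -1-00, 00-11, 001-1, 010-1, 0100-, 11-11, 111-1, 1110-}
Coverage chart:
  m0: --000 ←essential
  m3: --011,00-11
  m5: 001-1 ←essential
  m7: 00-11,001-1
  m8: --000,-1-00,0100-
  m9: 010-1,0100-
  m11: --011,010-1
  m12: -1-00 ←essential
  m16: --000 ←essential
  m19: --011 ←essential
  m24: --000,-1-00
  m29: 111-1,1110-
  m31: 11-11,111-1
Essential: --000, --011, -1-00, 001-1
Petrick residual → 010-1, 111-1
Min cover (6 terms): c'd'e' + c'de + bd'e' + a'b'ce + a'bc'e + abce

6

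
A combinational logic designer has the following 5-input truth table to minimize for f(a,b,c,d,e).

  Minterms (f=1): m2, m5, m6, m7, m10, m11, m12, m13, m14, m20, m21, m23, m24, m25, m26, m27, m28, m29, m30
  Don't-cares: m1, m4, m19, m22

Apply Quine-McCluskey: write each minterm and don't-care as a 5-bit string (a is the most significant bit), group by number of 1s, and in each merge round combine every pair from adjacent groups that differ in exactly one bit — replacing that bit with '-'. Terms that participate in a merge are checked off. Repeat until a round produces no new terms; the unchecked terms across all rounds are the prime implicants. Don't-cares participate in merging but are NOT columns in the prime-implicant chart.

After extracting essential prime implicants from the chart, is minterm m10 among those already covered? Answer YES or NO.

YES

Round 0: 00001✓ 00010✓ 00100✓ 00101✓ 00110✓ 00111✓ 01010✓ 01011✓ 01100✓ 01101✓ 01110✓ 10011✓ 10100✓ 10101✓ 10110✓ 10111✓ 11000✓ 11001✓ 11010✓ 11011✓ 11100✓ 11101✓ 11110✓
Round 1: -0100✓ -0101✓ -0110✓ -0111✓ -1010✓ -1011✓ -1100✓ -1101✓ -1110✓ 0-010✓ 0-100✓ 0-101✓ 0-110✓ 00-01 00-10✓ 001-0✓ 001-1✓ 0010-✓ 0011-✓ 01-10✓ 0101-✓ 011-0✓ 0110-✓ 1-011 1-100✓ 1-101✓ 1-110✓ 10-11 101-0✓ 101-1✓ 1010-✓ 1011-✓ 11-00✓ 11-01✓ 11-10✓ 110-0✓ 110-1✓ 1100-✓ 1101-✓ 111-0✓ 1110-✓
Round 2: --100✓ --101✓ --110✓ -01-0✓ -01-1✓ -010-✓ -011-✓ -1-10 -101- -11-0✓ -110-✓ 0--10 0-1-0✓ 0-10-✓ 001--✓ 1-1-0✓ 1-10-✓ 101--✓ 11--0 11-0- 110--
Round 3: --1-0 --10- -01--
PIs = {--1-0, --10-, -01--, -1-10, -101-, 0--10, 00-01, 1-011, 10-11, 11--0, 11-0-, 110--}
Coverage chart:
  m2: 0--10 ←essential
  m5: --10-,-01--,00-01
  m6: --1-0,-01--,0--10
  m7: -01-- ←essential
  m10: -1-10,-101-,0--10
  m11: -101- ←essential
  m12: --1-0,--10-
  m13: --10- ←essential
  m14: --1-0,-1-10,0--10
  m20: --1-0,--10-,-01--
  m21: --10-,-01--
  m23: -01--,10-11
  m24: 11--0,11-0-,110--
  m25: 11-0-,110--
  m26: -1-10,-101-,11--0,110--
  m27: -101-,1-011,110--
  m28: --1-0,--10-,11--0,11-0-
  m29: --10-,11-0-
  m30: --1-0,-1-10,11--0
Essential: --10-, -01--, -101-, 0--10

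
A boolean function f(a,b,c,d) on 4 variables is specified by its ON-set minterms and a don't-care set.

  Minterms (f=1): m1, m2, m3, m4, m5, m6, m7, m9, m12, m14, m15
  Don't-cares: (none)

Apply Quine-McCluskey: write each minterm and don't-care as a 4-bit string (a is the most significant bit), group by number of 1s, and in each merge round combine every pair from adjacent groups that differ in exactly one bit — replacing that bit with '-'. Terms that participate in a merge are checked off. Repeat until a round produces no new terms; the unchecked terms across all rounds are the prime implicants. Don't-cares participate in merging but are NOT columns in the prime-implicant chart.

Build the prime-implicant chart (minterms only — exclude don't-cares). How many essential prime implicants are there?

size-2^0 implicants → 0001(✓)  0010(✓)  0011(✓)  0100(✓)  0101(✓)  0110(✓)  0111(✓)  1001(✓)  1100(✓)  1110(✓)  1111(✓)
size-2^1 implicants → -001  -100(✓)  -110(✓)  -111(✓)  0-01(✓)  0-10(✓)  0-11(✓)  00-1(✓)  001-(✓)  01-0(✓)  01-1(✓)  010-(✓)  011-(✓)  11-0(✓)  111-(✓)
size-2^2 implicants → -1-0  -11-  0--1  0-1-  01--
Unchecked terms (primes): -001, -1-0, -11-, 0--1, 0-1-, 01--
Minterm coverage:
  m1 ⊆ -001,0--1
  m2 ⊆ 0-1- [E]
  m3 ⊆ 0--1,0-1-
  m4 ⊆ -1-0,01--
  m5 ⊆ 0--1,01--
  m6 ⊆ -1-0,-11-,0-1-,01--
  m7 ⊆ -11-,0--1,0-1-,01--
  m9 ⊆ -001 [E]
  m12 ⊆ -1-0 [E]
  m14 ⊆ -1-0,-11-
  m15 ⊆ -11- [E]
E = {-001, -1-0, -11-, 0-1-}

4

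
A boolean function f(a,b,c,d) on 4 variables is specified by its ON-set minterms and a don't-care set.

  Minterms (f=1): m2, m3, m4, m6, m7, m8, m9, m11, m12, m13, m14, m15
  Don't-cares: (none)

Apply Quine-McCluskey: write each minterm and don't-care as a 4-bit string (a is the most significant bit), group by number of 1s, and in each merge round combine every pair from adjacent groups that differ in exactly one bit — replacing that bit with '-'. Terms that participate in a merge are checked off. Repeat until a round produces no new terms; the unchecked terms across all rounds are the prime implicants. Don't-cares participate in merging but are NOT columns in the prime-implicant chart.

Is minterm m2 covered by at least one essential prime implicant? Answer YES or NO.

YES

[col 0] 0010*, 0011*, 0100*, 0110*, 0111*, 1000*, 1001*, 1011*, 1100*, 1101*, 1110*, 1111*
[col 1] -011*, -100*, -110*, -111*, 0-10*, 0-11*, 001-*, 01-0*, 011-*, 1-00*, 1-01*, 1-11*, 10-1*, 100-*, 11-0*, 11-1*, 110-*, 111-*
[col 2] --11, -1-0, -11-, 0-1-, 1--1, 1-0-, 11--
Prime implicants: --11, -1-0, -11-, 0-1-, 1--1, 1-0-, 11--
PI chart (minterm → PIs covering it):
  2 | 0-1-  (sole → essential)
  3 | --11,0-1-
  4 | -1-0  (sole → essential)
  6 | -1-0,-11-,0-1-
  7 | --11,-11-,0-1-
  8 | 1-0-  (sole → essential)
  9 | 1--1,1-0-
  11 | --11,1--1
  12 | -1-0,1-0-,11--
  13 | 1--1,1-0-,11--
  14 | -1-0,-11-,11--
  15 | --11,-11-,1--1,11--
Essential prime implicants: -1-0, 0-1-, 1-0-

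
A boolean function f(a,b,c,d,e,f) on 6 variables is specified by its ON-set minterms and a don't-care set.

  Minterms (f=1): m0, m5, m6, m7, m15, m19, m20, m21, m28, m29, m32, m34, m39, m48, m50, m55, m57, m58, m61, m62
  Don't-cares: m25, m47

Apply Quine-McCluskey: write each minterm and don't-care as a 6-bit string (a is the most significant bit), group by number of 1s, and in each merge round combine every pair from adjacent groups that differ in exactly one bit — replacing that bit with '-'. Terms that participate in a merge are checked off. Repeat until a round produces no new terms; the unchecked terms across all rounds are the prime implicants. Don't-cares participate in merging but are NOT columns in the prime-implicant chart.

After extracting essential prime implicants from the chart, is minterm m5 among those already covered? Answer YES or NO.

[col 0] 000000*, 000101*, 000110*, 000111*, 001111*, 010011, 010100*, 010101*, 011001*, 011100*, 011101*, 100000*, 100010*, 100111*, 101111*, 110000*, 110010*, 110111*, 111001*, 111010*, 111101*, 111110*
[col 1] -00000, -00111*, -01111*, -11001*, -11101*, 0-0101, 00-111*, 0001-1, 00011-, 01-100*, 01-101*, 01010-*, 011-01*, 01110-*, 1-0000*, 1-0010*, 1-0111, 10-111*, 1000-0*, 11-010, 1100-0*, 111-01*, 111-10
[col 2] -0-111, -11-01, 01-10-, 1-00-0
Prime implicants: -0-111, -00000, -11-01, 0-0101, 0001-1, 00011-, 01-10-, 010011, 1-00-0, 1-0111, 11-010, 111-10
PI chart (minterm → PIs covering it):
  0 | -00000  (sole → essential)
  5 | 0-0101,0001-1
  6 | 00011-  (sole → essential)
  7 | -0-111,0001-1,00011-
  15 | -0-111  (sole → essential)
  19 | 010011  (sole → essential)
  20 | 01-10-  (sole → essential)
  21 | 0-0101,01-10-
  28 | 01-10-  (sole → essential)
  29 | -11-01,01-10-
  32 | -00000,1-00-0
  34 | 1-00-0  (sole → essential)
  39 | -0-111,1-0111
  48 | 1-00-0  (sole → essential)
  50 | 1-00-0,11-010
  55 | 1-0111  (sole → essential)
  57 | -11-01  (sole → essential)
  58 | 11-010,111-10
  61 | -11-01  (sole → essential)
  62 | 111-10  (sole → essential)
Essential prime implicants: -0-111, -00000, -11-01, 00011-, 01-10-, 010011, 1-00-0, 1-0111, 111-10

NO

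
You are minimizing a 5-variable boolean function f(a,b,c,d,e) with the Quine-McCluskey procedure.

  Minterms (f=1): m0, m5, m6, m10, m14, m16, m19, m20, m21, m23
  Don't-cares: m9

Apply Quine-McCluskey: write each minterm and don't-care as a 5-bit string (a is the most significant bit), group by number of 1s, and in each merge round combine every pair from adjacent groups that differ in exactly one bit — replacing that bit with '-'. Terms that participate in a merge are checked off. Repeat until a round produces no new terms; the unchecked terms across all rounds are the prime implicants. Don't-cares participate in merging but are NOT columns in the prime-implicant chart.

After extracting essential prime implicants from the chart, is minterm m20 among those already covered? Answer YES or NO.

[col 0] 00000*, 00101*, 00110*, 01001, 01010*, 01110*, 10000*, 10011*, 10100*, 10101*, 10111*
[col 1] -0000, -0101, 0-110, 01-10, 10-00, 10-11, 101-1, 1010-
Prime implicants: -0000, -0101, 0-110, 01-10, 01001, 10-00, 10-11, 101-1, 1010-
PI chart (minterm → PIs covering it):
  0 | -0000  (sole → essential)
  5 | -0101  (sole → essential)
  6 | 0-110  (sole → essential)
  10 | 01-10  (sole → essential)
  14 | 0-110,01-10
  16 | -0000,10-00
  19 | 10-11  (sole → essential)
  20 | 10-00,1010-
  21 | -0101,101-1,1010-
  23 | 10-11,101-1
Essential prime implicants: -0000, -0101, 0-110, 01-10, 10-11

NO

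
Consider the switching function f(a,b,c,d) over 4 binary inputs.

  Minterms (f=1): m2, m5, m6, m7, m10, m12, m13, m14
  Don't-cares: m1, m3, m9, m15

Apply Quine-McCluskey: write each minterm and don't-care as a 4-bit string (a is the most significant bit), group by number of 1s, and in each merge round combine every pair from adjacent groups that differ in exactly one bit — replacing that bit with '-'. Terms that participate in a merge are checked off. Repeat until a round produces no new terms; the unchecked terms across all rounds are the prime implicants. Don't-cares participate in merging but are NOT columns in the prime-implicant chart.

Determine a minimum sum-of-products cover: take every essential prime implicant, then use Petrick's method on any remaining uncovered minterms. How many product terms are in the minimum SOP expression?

size-2^0 implicants → 0001(✓)  0010(✓)  0011(✓)  0101(✓)  0110(✓)  0111(✓)  1001(✓)  1010(✓)  1100(✓)  1101(✓)  1110(✓)  1111(✓)
size-2^1 implicants → -001(✓)  -010(✓)  -101(✓)  -110(✓)  -111(✓)  0-01(✓)  0-10(✓)  0-11(✓)  00-1(✓)  001-(✓)  01-1(✓)  011-(✓)  1-01(✓)  1-10(✓)  11-0(✓)  11-1(✓)  110-(✓)  111-(✓)
size-2^2 implicants → --01  --10  -1-1  -11-  0--1  0-1-  11--
Unchecked terms (primes): --01, --10, -1-1, -11-, 0--1, 0-1-, 11--
Minterm coverage:
  m2 ⊆ --10,0-1-
  m5 ⊆ --01,-1-1,0--1
  m6 ⊆ --10,-11-,0-1-
  m7 ⊆ -1-1,-11-,0--1,0-1-
  m10 ⊆ --10 [E]
  m12 ⊆ 11-- [E]
  m13 ⊆ --01,-1-1,11--
  m14 ⊆ --10,-11-,11--
E = {--10, 11--}
Petrick residual → -1-1
Cover = cd' + bd + ab  |cover|=3

3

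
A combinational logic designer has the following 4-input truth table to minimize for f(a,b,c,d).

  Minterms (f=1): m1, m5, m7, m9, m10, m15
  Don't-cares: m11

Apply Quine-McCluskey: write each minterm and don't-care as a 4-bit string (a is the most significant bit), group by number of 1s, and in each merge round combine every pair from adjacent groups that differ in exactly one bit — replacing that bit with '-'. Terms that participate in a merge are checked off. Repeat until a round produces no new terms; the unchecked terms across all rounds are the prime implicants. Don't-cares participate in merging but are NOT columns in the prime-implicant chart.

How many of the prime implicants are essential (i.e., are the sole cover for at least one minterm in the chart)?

1

Round 0: 0001✓ 0101✓ 0111✓ 1001✓ 1010✓ 1011✓ 1111✓
Round 1: -001 -111 0-01 01-1 1-11 10-1 101-
PIs = {-001, -111, 0-01, 01-1, 1-11, 10-1, 101-}
Coverage chart:
  m1: -001,0-01
  m5: 0-01,01-1
  m7: -111,01-1
  m9: -001,10-1
  m10: 101- ←essential
  m15: -111,1-11
Essential: 101-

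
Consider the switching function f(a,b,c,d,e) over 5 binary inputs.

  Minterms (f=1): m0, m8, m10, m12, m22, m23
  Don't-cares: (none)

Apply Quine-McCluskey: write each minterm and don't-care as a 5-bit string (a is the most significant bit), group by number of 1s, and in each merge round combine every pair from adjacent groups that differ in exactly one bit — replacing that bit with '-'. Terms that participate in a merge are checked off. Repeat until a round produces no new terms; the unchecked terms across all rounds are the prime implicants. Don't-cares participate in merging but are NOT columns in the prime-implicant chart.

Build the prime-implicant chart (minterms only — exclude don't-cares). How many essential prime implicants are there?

size-2^0 implicants → 00000(✓)  01000(✓)  01010(✓)  01100(✓)  10110(✓)  10111(✓)
size-2^1 implicants → 0-000  01-00  010-0  1011-
Unchecked terms (primes): 0-000, 01-00, 010-0, 1011-
Minterm coverage:
  m0 ⊆ 0-000 [E]
  m8 ⊆ 0-000,01-00,010-0
  m10 ⊆ 010-0 [E]
  m12 ⊆ 01-00 [E]
  m22 ⊆ 1011- [E]
  m23 ⊆ 1011- [E]
E = {0-000, 01-00, 010-0, 1011-}

4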